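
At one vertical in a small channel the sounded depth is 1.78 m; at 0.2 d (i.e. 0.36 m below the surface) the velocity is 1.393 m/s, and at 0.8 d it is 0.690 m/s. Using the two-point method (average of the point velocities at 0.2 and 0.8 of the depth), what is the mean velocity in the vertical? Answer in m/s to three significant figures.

1.04 m/s

v̄ = (1.393 + 0.690) / 2 = 1.042 m/s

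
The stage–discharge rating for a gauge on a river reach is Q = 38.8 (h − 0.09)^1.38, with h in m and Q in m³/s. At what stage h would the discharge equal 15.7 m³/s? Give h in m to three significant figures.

0.609 m

h − h₀ = (Q/C)^(1/b) = (15.7/38.8)^(1/1.38) = 0.5191 m
h = 0.09 + 0.5191 = 0.6091 m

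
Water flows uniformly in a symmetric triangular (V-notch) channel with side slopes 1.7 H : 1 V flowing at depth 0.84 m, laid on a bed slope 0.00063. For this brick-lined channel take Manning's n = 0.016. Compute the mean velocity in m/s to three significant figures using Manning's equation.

A = z·y² = 1.7×0.84² = 1.200 m²
P = 2y√(1+z²) = 2×0.84×√(1+1.7²) = 3.313 m
R = A/P = 1.200/3.313 = 0.3620 m
Q = (1/n)·A·R^(2/3)·S^(1/2) = (1/0.016) × 1.200 × 0.3620^(2/3) × 0.00063^(1/2) = 0.9558 m³/s
V = Q/A = 0.9558/1.200 = 0.7968 m/s

0.797 m/s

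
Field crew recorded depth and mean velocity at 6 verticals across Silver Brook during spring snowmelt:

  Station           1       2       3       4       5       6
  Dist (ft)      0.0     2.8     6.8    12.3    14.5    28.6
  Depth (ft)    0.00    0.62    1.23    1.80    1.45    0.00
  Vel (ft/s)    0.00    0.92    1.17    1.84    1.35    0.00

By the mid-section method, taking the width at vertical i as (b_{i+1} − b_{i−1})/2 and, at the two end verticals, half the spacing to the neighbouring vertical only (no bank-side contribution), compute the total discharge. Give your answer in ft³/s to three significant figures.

37.5 ft³/s

w_2 = (6.8 − 0.0)/2 = 3.4 ft; q_2 = 0.92 × 0.62 × 3.4 = 1.939 ft³/s
w_3 = (12.3 − 2.8)/2 = 4.75 ft; q_3 = 1.17 × 1.23 × 4.75 = 6.836 ft³/s
w_4 = (14.5 − 6.8)/2 = 3.85 ft; q_4 = 1.84 × 1.80 × 3.85 = 12.75 ft³/s
w_5 = (28.6 − 12.3)/2 = 8.15 ft; q_5 = 1.35 × 1.45 × 8.15 = 15.95 ft³/s
Stations 1, 6 contribute zero (depth or velocity is 0).
Q = Σ qᵢ = 37.48 ft³/s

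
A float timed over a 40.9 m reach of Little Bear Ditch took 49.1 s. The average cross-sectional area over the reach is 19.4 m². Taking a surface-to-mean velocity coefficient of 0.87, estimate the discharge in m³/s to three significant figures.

v_surface = L / t̄ = 40.9 / 49.1 = 0.8330 m/s
v_mean = 0.87 × 0.8330 = 0.7247 m/s
Q = A × v_mean = 19.4 × 0.7247 = 14.06 m³/s

14.1 m³/s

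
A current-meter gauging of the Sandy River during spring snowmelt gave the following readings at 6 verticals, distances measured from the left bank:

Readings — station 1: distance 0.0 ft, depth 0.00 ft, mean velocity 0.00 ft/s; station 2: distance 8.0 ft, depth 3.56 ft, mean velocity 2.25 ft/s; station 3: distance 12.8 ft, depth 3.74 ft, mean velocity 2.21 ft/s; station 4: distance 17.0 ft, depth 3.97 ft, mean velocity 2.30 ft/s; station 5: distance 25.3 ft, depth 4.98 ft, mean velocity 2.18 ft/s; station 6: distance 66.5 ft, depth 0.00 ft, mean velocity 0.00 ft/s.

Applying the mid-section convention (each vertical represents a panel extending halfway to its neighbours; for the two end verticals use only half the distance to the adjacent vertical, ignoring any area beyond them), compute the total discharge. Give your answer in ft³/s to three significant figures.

414 ft³/s

w_2 = (12.8 − 0.0)/2 = 6.4 ft; q_2 = 2.25 × 3.56 × 6.4 = 51.26 ft³/s
w_3 = (17.0 − 8.0)/2 = 4.5 ft; q_3 = 2.21 × 3.74 × 4.5 = 37.19 ft³/s
w_4 = (25.3 − 12.8)/2 = 6.25 ft; q_4 = 2.30 × 3.97 × 6.25 = 57.07 ft³/s
w_5 = (66.5 − 17.0)/2 = 24.75 ft; q_5 = 2.18 × 4.98 × 24.75 = 268.7 ft³/s
Stations 1, 6 contribute zero (depth or velocity is 0).
Q = Σ qᵢ = 414.2 ft³/s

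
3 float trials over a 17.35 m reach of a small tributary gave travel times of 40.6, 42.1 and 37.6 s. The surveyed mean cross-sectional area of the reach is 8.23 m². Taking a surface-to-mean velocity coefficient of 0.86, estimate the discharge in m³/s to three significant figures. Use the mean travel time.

t̄ = (40.6 + 42.1 + 37.6) / 3 = 40.1 s
v_surface = L / t̄ = 17.35 / 40.1 = 0.4327 m/s
v_mean = 0.86 × 0.4327 = 0.3721 m/s
Q = A × v_mean = 8.23 × 0.3721 = 3.062 m³/s

3.06 m³/s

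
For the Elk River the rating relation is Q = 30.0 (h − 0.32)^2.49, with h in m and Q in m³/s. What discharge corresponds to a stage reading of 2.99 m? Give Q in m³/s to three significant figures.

346 m³/s

Q = 30.0 × (2.99 − 0.32)^2.49 = 30.0 × 2.67^2.49 = 346.0 m³/s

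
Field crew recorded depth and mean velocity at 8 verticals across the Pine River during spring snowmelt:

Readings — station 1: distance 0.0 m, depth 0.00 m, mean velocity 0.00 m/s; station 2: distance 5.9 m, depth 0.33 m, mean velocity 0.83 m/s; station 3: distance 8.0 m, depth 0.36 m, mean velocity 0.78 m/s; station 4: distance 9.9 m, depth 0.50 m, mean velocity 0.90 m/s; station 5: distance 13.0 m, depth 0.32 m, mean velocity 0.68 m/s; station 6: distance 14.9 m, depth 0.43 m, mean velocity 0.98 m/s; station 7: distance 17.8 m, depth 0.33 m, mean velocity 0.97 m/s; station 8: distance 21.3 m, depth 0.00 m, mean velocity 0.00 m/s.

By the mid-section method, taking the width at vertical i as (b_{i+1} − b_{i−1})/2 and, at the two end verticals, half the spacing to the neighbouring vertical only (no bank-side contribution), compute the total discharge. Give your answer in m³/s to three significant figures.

w_2 = (8.0 − 0.0)/2 = 4 m; q_2 = 0.83 × 0.33 × 4 = 1.096 m³/s
w_3 = (9.9 − 5.9)/2 = 2 m; q_3 = 0.78 × 0.36 × 2 = 0.5616 m³/s
w_4 = (13.0 − 8.0)/2 = 2.5 m; q_4 = 0.90 × 0.50 × 2.5 = 1.125 m³/s
w_5 = (14.9 − 9.9)/2 = 2.5 m; q_5 = 0.68 × 0.32 × 2.5 = 0.5440 m³/s
w_6 = (17.8 − 13.0)/2 = 2.4 m; q_6 = 0.98 × 0.43 × 2.4 = 1.011 m³/s
w_7 = (21.3 − 14.9)/2 = 3.2 m; q_7 = 0.97 × 0.33 × 3.2 = 1.024 m³/s
Stations 1, 8 contribute zero (depth or velocity is 0).
Q = Σ qᵢ = 5.362 m³/s

5.36 m³/s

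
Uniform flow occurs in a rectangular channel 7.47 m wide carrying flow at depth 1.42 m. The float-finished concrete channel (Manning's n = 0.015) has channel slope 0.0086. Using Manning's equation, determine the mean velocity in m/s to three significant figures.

A = b·y = 7.47 × 1.42 = 10.61 m²
P = b + 2y = 7.47 + 2×1.42 = 10.31 m
R = A/P = 10.61/10.31 = 1.029 m
Q = (1/n)·A·R^(2/3)·S^(1/2) = (1/0.015) × 10.61 × 1.029^(2/3) × 0.0086^(1/2) = 66.83 m³/s
V = Q/A = 66.83/10.61 = 6.301 m/s

6.30 m/s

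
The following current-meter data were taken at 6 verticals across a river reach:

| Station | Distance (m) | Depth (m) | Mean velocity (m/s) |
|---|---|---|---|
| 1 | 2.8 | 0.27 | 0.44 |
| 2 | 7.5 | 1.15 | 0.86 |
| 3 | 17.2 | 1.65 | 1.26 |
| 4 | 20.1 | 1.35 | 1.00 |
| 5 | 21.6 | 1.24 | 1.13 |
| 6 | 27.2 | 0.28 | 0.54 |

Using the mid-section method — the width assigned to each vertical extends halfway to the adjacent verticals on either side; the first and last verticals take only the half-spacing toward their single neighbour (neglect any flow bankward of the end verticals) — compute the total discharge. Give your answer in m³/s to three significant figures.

28.9 m³/s

w_1 = (7.5 − 2.8)/2 = 2.35 m; q_1 = 0.44 × 0.27 × 2.35 = 0.2792 m³/s
w_2 = (17.2 − 2.8)/2 = 7.2 m; q_2 = 0.86 × 1.15 × 7.2 = 7.121 m³/s
w_3 = (20.1 − 7.5)/2 = 6.3 m; q_3 = 1.26 × 1.65 × 6.3 = 13.10 m³/s
w_4 = (21.6 − 17.2)/2 = 2.2 m; q_4 = 1.00 × 1.35 × 2.2 = 2.970 m³/s
w_5 = (27.2 − 20.1)/2 = 3.55 m; q_5 = 1.13 × 1.24 × 3.55 = 4.974 m³/s
w_6 = (27.2 − 21.6)/2 = 2.8 m; q_6 = 0.54 × 0.28 × 2.8 = 0.4234 m³/s
Q = Σ qᵢ = 28.87 m³/s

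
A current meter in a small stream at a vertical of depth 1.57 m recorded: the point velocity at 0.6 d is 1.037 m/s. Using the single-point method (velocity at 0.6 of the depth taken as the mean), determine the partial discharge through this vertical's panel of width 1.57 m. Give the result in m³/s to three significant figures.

v̄ = v₀.₆ = 1.037 m/s
q = v̄ × d × w = 1.037 × 1.57 × 1.57 = 2.556 m³/s

2.56 m³/s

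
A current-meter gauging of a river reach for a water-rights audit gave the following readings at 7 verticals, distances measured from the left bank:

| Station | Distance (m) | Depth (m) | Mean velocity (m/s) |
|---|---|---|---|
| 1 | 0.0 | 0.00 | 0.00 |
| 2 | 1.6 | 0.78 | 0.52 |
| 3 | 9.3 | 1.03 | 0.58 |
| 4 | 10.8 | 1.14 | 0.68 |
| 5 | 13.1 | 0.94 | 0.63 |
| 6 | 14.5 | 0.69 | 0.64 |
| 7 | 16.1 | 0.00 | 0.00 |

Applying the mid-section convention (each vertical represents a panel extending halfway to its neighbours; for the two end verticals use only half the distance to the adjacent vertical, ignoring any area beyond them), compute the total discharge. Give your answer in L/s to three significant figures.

7860 L/s

w_2 = (9.3 − 0.0)/2 = 4.65 m; q_2 = 0.52 × 0.78 × 4.65 = 1.886 m³/s
w_3 = (10.8 − 1.6)/2 = 4.6 m; q_3 = 0.58 × 1.03 × 4.6 = 2.748 m³/s
w_4 = (13.1 − 9.3)/2 = 1.9 m; q_4 = 0.68 × 1.14 × 1.9 = 1.473 m³/s
w_5 = (14.5 − 10.8)/2 = 1.85 m; q_5 = 0.63 × 0.94 × 1.85 = 1.096 m³/s
w_6 = (16.1 − 13.1)/2 = 1.5 m; q_6 = 0.64 × 0.69 × 1.5 = 0.6624 m³/s
Stations 1, 7 contribute zero (depth or velocity is 0).
Q = Σ qᵢ = 7.865 m³/s
= 7.865 × 1000 = 7865 L/s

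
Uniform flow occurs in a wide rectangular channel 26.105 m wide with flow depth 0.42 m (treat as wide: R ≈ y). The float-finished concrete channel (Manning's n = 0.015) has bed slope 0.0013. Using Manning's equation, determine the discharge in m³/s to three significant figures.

14.8 m³/s

A = b·y = 26.105 × 0.42 = 10.96 m²
Wide channel: R ≈ y = 0.42 m
Q = (1/n)·A·R^(2/3)·S^(1/2) = (1/0.015) × 10.96 × 0.4200^(2/3) × 0.0013^(1/2) = 14.78 m³/s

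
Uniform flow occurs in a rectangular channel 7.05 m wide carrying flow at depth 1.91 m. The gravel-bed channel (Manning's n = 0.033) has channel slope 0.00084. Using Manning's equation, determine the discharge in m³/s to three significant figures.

13.6 m³/s

A = b·y = 7.05 × 1.91 = 13.47 m²
P = b + 2y = 7.05 + 2×1.91 = 10.87 m
R = A/P = 13.47/10.87 = 1.239 m
Q = (1/n)·A·R^(2/3)·S^(1/2) = (1/0.033) × 13.47 × 1.239^(2/3) × 0.00084^(1/2) = 13.64 m³/s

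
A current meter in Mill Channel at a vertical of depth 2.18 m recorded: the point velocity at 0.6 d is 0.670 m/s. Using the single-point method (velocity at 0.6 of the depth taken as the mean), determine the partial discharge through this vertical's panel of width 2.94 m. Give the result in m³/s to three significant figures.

4.29 m³/s

v̄ = v₀.₆ = 0.670 m/s
q = v̄ × d × w = 0.6700 × 2.18 × 2.94 = 4.294 m³/s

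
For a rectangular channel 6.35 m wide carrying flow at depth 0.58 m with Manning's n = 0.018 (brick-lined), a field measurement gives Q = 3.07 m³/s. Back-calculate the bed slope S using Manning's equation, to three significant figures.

0.000582

A = b·y = 6.35 × 0.58 = 3.683 m²
P = b + 2y = 6.35 + 2×0.58 = 7.510 m
R = A/P = 3.683/7.510 = 0.4904 m
S = (Q·n / (1·A·R^(2/3)))² = (3.07×0.018 / (1×3.683×0.6219))² = 0.0005821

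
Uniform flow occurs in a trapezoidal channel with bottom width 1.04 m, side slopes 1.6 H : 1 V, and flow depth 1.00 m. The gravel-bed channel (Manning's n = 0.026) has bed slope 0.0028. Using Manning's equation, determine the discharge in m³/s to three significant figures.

3.60 m³/s

A = (b + z·y)·y = (1.04 + 1.6×1.00)×1.00 = 2.640 m²
P = b + 2y√(1+z²) = 1.04 + 2×1.00×√(1+1.6²) = 4.814 m
R = A/P = 2.640/4.814 = 0.5484 m
Q = (1/n)·A·R^(2/3)·S^(1/2) = (1/0.026) × 2.640 × 0.5484^(2/3) × 0.0028^(1/2) = 3.600 m³/s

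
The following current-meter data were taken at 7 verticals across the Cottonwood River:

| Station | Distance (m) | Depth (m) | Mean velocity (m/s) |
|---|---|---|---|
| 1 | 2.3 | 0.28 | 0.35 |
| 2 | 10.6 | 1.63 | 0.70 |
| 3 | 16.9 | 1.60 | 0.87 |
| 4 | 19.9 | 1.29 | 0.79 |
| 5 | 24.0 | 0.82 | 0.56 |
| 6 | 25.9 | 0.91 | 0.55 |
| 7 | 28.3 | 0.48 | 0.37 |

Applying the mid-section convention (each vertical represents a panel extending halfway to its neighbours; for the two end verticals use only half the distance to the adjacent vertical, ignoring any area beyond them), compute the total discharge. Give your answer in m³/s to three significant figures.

21.5 m³/s

w_1 = (10.6 − 2.3)/2 = 4.15 m; q_1 = 0.35 × 0.28 × 4.15 = 0.4067 m³/s
w_2 = (16.9 − 2.3)/2 = 7.3 m; q_2 = 0.70 × 1.63 × 7.3 = 8.329 m³/s
w_3 = (19.9 − 10.6)/2 = 4.65 m; q_3 = 0.87 × 1.60 × 4.65 = 6.473 m³/s
w_4 = (24.0 − 16.9)/2 = 3.55 m; q_4 = 0.79 × 1.29 × 3.55 = 3.618 m³/s
w_5 = (25.9 − 19.9)/2 = 3 m; q_5 = 0.56 × 0.82 × 3 = 1.378 m³/s
w_6 = (28.3 − 24.0)/2 = 2.15 m; q_6 = 0.55 × 0.91 × 2.15 = 1.076 m³/s
w_7 = (28.3 − 25.9)/2 = 1.2 m; q_7 = 0.37 × 0.48 × 1.2 = 0.2131 m³/s
Q = Σ qᵢ = 21.49 m³/s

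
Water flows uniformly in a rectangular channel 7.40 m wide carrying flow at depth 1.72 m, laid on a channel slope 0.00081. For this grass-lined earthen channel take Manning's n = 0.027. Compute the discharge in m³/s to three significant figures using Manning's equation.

14.9 m³/s

A = b·y = 7.40 × 1.72 = 12.73 m²
P = b + 2y = 7.40 + 2×1.72 = 10.84 m
R = A/P = 12.73/10.84 = 1.174 m
Q = (1/n)·A·R^(2/3)·S^(1/2) = (1/0.027) × 12.73 × 1.174^(2/3) × 0.00081^(1/2) = 14.93 m³/s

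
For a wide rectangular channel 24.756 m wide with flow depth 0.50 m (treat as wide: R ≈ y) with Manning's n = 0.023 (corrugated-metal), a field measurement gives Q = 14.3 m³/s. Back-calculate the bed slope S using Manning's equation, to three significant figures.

A = b·y = 24.756 × 0.50 = 12.38 m²
Wide channel: R ≈ y = 0.50 m
S = (Q·n / (1·A·R^(2/3)))² = (14.3×0.023 / (1×12.38×0.6300))² = 0.001779

0.00178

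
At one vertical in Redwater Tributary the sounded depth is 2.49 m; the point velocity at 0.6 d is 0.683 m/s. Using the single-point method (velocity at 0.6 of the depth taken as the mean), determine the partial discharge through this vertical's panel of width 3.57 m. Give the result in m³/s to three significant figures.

6.07 m³/s

v̄ = v₀.₆ = 0.683 m/s
q = v̄ × d × w = 0.6830 × 2.49 × 3.57 = 6.071 m³/s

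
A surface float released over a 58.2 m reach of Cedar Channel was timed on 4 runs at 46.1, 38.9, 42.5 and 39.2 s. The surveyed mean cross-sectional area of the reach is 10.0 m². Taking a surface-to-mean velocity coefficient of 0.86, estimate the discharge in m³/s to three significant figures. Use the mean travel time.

12.0 m³/s

t̄ = (46.1 + 38.9 + 42.5 + 39.2) / 4 = 41.675 s
v_surface = L / t̄ = 58.2 / 41.675 = 1.397 m/s
v_mean = 0.86 × 1.397 = 1.201 m/s
Q = A × v_mean = 10.0 × 1.201 = 12.01 m³/s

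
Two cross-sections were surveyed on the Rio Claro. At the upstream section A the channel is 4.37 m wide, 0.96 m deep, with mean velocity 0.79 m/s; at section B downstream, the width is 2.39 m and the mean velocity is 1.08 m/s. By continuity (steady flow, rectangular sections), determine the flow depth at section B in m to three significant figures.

Q = A₁V₁ = (4.37×0.96) × 0.79 = 3.314 m³/s
d₂ = Q/(b₂ V₂) = 3.314/(2.39×1.08) = 1.284 m

1.28 m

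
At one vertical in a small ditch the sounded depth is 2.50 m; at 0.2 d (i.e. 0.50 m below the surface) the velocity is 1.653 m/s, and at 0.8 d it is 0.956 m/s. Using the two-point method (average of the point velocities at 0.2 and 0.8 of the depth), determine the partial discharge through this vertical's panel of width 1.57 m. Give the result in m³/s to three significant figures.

v̄ = (1.653 + 0.956) / 2 = 1.305 m/s
q = v̄ × d × w = 1.305 × 2.50 × 1.57 = 5.120 m³/s

5.12 m³/s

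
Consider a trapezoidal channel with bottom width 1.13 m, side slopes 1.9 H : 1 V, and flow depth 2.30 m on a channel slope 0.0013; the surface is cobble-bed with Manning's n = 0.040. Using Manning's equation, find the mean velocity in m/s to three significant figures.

A = (b + z·y)·y = (1.13 + 1.9×2.30)×2.30 = 12.65 m²
P = b + 2y√(1+z²) = 1.13 + 2×2.30×√(1+1.9²) = 11.01 m
R = A/P = 12.65/11.01 = 1.149 m
Q = (1/n)·A·R^(2/3)·S^(1/2) = (1/0.040) × 12.65 × 1.149^(2/3) × 0.0013^(1/2) = 12.51 m³/s
V = Q/A = 12.51/12.65 = 0.9890 m/s

0.989 m/s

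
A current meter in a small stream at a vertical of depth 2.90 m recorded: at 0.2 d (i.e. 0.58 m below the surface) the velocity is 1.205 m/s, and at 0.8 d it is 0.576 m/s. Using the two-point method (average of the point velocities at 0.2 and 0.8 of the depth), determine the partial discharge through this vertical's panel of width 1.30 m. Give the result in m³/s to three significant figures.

3.36 m³/s

v̄ = (1.205 + 0.576) / 2 = 0.8905 m/s
q = v̄ × d × w = 0.8905 × 2.90 × 1.30 = 3.357 m³/s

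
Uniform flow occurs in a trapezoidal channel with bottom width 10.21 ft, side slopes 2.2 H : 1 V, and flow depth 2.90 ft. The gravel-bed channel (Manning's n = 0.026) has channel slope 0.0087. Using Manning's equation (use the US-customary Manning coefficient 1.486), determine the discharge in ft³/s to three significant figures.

405 ft³/s

A = (b + z·y)·y = (10.21 + 2.2×2.90)×2.90 = 48.11 ft²
P = b + 2y√(1+z²) = 10.21 + 2×2.90×√(1+2.2²) = 24.23 ft
R = A/P = 48.11/24.23 = 1.986 ft
Q = (1.486/n)·A·R^(2/3)·S^(1/2) = (1.486/0.026) × 48.11 × 1.986^(2/3) × 0.0087^(1/2) = 405.2 ft³/s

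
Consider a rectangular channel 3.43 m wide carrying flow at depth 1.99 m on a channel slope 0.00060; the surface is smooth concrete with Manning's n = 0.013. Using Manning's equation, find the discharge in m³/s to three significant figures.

12.2 m³/s

A = b·y = 3.43 × 1.99 = 6.826 m²
P = b + 2y = 3.43 + 2×1.99 = 7.410 m
R = A/P = 6.826/7.410 = 0.9211 m
Q = (1/n)·A·R^(2/3)·S^(1/2) = (1/0.013) × 6.826 × 0.9211^(2/3) × 0.00060^(1/2) = 12.18 m³/s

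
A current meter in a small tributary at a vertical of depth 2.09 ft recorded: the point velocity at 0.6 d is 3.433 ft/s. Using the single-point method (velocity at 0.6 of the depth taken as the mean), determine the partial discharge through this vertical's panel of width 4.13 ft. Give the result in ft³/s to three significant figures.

29.6 ft³/s

v̄ = v₀.₆ = 3.433 ft/s
q = v̄ × d × w = 3.433 × 2.09 × 4.13 = 29.63 ft³/s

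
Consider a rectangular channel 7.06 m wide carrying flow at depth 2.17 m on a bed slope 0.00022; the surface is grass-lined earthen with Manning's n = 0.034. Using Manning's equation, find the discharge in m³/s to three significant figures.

A = b·y = 7.06 × 2.17 = 15.32 m²
P = b + 2y = 7.06 + 2×2.17 = 11.40 m
R = A/P = 15.32/11.40 = 1.344 m
Q = (1/n)·A·R^(2/3)·S^(1/2) = (1/0.034) × 15.32 × 1.344^(2/3) × 0.00022^(1/2) = 8.139 m³/s

8.14 m³/s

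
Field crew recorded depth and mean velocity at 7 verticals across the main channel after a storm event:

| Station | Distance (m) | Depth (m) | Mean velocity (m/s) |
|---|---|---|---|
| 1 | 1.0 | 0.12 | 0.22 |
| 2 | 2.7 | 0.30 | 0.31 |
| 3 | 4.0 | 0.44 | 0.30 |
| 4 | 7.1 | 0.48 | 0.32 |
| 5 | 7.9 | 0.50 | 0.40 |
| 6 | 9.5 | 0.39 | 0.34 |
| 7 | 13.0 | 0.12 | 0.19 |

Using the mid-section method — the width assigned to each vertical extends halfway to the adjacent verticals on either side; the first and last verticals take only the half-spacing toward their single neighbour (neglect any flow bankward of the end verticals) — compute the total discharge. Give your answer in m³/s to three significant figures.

1.37 m³/s

w_1 = (2.7 − 1.0)/2 = 0.85 m; q_1 = 0.22 × 0.12 × 0.85 = 0.02244 m³/s
w_2 = (4.0 − 1.0)/2 = 1.5 m; q_2 = 0.31 × 0.30 × 1.5 = 0.1395 m³/s
w_3 = (7.1 − 2.7)/2 = 2.2 m; q_3 = 0.30 × 0.44 × 2.2 = 0.2904 m³/s
w_4 = (7.9 − 4.0)/2 = 1.95 m; q_4 = 0.32 × 0.48 × 1.95 = 0.2995 m³/s
w_5 = (9.5 − 7.1)/2 = 1.2 m; q_5 = 0.40 × 0.50 × 1.2 = 0.2400 m³/s
w_6 = (13.0 − 7.9)/2 = 2.55 m; q_6 = 0.34 × 0.39 × 2.55 = 0.3381 m³/s
w_7 = (13.0 − 9.5)/2 = 1.75 m; q_7 = 0.19 × 0.12 × 1.75 = 0.03990 m³/s
Q = Σ qᵢ = 1.370 m³/s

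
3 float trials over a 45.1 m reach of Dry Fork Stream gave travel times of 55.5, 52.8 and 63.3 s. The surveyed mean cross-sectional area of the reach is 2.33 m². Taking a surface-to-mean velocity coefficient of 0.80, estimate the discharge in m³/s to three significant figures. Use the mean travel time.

1.47 m³/s

t̄ = (55.5 + 52.8 + 63.3) / 3 = 57.2 s
v_surface = L / t̄ = 45.1 / 57.2 = 0.7885 m/s
v_mean = 0.80 × 0.7885 = 0.6308 m/s
Q = A × v_mean = 2.33 × 0.6308 = 1.470 m³/s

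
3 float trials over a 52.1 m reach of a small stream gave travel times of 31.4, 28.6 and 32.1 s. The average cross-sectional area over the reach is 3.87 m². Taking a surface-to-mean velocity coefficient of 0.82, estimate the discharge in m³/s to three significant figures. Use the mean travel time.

5.39 m³/s

t̄ = (31.4 + 28.6 + 32.1) / 3 = 30.7 s
v_surface = L / t̄ = 52.1 / 30.7 = 1.697 m/s
v_mean = 0.82 × 1.697 = 1.392 m/s
Q = A × v_mean = 3.87 × 1.392 = 5.385 m³/s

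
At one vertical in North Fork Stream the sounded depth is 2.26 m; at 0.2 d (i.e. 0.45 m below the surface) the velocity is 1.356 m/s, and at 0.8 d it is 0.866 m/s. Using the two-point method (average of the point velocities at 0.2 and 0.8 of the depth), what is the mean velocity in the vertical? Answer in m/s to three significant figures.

1.11 m/s

v̄ = (1.356 + 0.866) / 2 = 1.111 m/s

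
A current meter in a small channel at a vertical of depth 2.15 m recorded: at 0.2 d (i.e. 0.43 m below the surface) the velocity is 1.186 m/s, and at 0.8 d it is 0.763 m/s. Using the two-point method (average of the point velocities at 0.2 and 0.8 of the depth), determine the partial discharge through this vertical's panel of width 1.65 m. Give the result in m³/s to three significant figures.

3.46 m³/s

v̄ = (1.186 + 0.763) / 2 = 0.9745 m/s
q = v̄ × d × w = 0.9745 × 2.15 × 1.65 = 3.457 m³/s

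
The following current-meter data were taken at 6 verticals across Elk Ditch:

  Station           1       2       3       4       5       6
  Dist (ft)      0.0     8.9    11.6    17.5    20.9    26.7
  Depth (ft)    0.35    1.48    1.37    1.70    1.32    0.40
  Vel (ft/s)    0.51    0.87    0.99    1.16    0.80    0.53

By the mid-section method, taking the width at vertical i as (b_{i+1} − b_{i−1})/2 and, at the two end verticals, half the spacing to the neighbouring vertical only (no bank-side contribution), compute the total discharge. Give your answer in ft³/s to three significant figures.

w_1 = (8.9 − 0.0)/2 = 4.45 ft; q_1 = 0.51 × 0.35 × 4.45 = 0.7943 ft³/s
w_2 = (11.6 − 0.0)/2 = 5.8 ft; q_2 = 0.87 × 1.48 × 5.8 = 7.468 ft³/s
w_3 = (17.5 − 8.9)/2 = 4.3 ft; q_3 = 0.99 × 1.37 × 4.3 = 5.832 ft³/s
w_4 = (20.9 − 11.6)/2 = 4.65 ft; q_4 = 1.16 × 1.70 × 4.65 = 9.170 ft³/s
w_5 = (26.7 − 17.5)/2 = 4.6 ft; q_5 = 0.80 × 1.32 × 4.6 = 4.858 ft³/s
w_6 = (26.7 − 20.9)/2 = 2.9 ft; q_6 = 0.53 × 0.40 × 2.9 = 0.6148 ft³/s
Q = Σ qᵢ = 28.74 ft³/s

28.7 ft³/s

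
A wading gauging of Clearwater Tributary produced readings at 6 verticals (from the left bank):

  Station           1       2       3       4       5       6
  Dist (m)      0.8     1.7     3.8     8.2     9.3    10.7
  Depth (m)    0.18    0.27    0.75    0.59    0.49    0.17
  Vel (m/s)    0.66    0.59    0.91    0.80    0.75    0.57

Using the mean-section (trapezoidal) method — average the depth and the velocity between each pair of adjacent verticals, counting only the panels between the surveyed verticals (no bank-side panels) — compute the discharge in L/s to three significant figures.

4220 L/s

Panel 1-2: Δb = 0.9 m, d̄ = (0.18+0.27)/2 = 0.225, v̄ = (0.66+0.59)/2 = 0.625 → q = 0.9×0.225×0.625 = 0.1266 m³/s
Panel 2-3: Δb = 2.1 m, d̄ = (0.27+0.75)/2 = 0.51, v̄ = (0.59+0.91)/2 = 0.75 → q = 2.1×0.51×0.75 = 0.8033 m³/s
Panel 3-4: Δb = 4.4 m, d̄ = (0.75+0.59)/2 = 0.67, v̄ = (0.91+0.80)/2 = 0.855 → q = 4.4×0.67×0.855 = 2.521 m³/s
Panel 4-5: Δb = 1.1 m, d̄ = (0.59+0.49)/2 = 0.54, v̄ = (0.80+0.75)/2 = 0.775 → q = 1.1×0.54×0.775 = 0.4604 m³/s
Panel 5-6: Δb = 1.4 m, d̄ = (0.49+0.17)/2 = 0.33, v̄ = (0.75+0.57)/2 = 0.66 → q = 1.4×0.33×0.66 = 0.3049 m³/s
Q = Σ q = 4.216 m³/s
= 4.216 × 1000 = 4216 L/s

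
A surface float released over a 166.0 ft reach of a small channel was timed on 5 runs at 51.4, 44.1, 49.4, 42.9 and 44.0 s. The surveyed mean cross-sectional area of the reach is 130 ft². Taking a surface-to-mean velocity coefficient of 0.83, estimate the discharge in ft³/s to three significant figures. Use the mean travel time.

t̄ = (51.4 + 44.1 + 49.4 + 42.9 + 44.0) / 5 = 46.36 s
v_surface = L / t̄ = 166.0 / 46.36 = 3.581 ft/s
v_mean = 0.83 × 3.581 = 2.972 ft/s
Q = A × v_mean = 130 × 2.972 = 386.4 ft³/s

386 ft³/s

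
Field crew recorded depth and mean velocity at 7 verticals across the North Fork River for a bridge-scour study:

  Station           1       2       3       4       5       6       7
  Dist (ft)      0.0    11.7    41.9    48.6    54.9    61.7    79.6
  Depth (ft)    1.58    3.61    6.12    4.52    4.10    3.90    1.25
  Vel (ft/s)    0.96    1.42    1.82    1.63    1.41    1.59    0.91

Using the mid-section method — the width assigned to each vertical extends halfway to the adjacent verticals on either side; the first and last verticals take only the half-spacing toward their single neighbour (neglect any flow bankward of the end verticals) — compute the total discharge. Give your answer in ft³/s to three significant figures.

w_1 = (11.7 − 0.0)/2 = 5.85 ft; q_1 = 0.96 × 1.58 × 5.85 = 8.873 ft³/s
w_2 = (41.9 − 0.0)/2 = 20.95 ft; q_2 = 1.42 × 3.61 × 20.95 = 107.4 ft³/s
w_3 = (48.6 − 11.7)/2 = 18.45 ft; q_3 = 1.82 × 6.12 × 18.45 = 205.5 ft³/s
w_4 = (54.9 − 41.9)/2 = 6.5 ft; q_4 = 1.63 × 4.52 × 6.5 = 47.89 ft³/s
w_5 = (61.7 − 48.6)/2 = 6.55 ft; q_5 = 1.41 × 4.10 × 6.55 = 37.87 ft³/s
w_6 = (79.6 − 54.9)/2 = 12.35 ft; q_6 = 1.59 × 3.90 × 12.35 = 76.58 ft³/s
w_7 = (79.6 − 61.7)/2 = 8.95 ft; q_7 = 0.91 × 1.25 × 8.95 = 10.18 ft³/s
Q = Σ qᵢ = 494.3 ft³/s

494 ft³/s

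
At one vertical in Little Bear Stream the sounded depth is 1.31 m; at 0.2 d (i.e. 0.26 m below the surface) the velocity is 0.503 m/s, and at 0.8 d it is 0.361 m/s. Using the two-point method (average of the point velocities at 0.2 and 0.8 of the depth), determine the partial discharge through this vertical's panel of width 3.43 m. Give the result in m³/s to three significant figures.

v̄ = (0.503 + 0.361) / 2 = 0.4320 m/s
q = v̄ × d × w = 0.4320 × 1.31 × 3.43 = 1.941 m³/s

1.94 m³/s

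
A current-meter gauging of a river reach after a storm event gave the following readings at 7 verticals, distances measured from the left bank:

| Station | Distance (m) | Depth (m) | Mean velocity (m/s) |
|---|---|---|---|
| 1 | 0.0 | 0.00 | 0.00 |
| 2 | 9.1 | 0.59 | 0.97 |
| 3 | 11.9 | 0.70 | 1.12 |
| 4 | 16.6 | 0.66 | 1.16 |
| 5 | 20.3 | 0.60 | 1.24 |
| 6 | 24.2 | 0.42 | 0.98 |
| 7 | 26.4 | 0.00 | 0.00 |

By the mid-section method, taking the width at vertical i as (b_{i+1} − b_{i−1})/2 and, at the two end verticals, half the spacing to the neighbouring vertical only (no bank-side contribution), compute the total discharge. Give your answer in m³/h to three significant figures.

w_2 = (11.9 − 0.0)/2 = 5.95 m; q_2 = 0.97 × 0.59 × 5.95 = 3.405 m³/s
w_3 = (16.6 − 9.1)/2 = 3.75 m; q_3 = 1.12 × 0.70 × 3.75 = 2.940 m³/s
w_4 = (20.3 − 11.9)/2 = 4.2 m; q_4 = 1.16 × 0.66 × 4.2 = 3.216 m³/s
w_5 = (24.2 − 16.6)/2 = 3.8 m; q_5 = 1.24 × 0.60 × 3.8 = 2.827 m³/s
w_6 = (26.4 − 20.3)/2 = 3.05 m; q_6 = 0.98 × 0.42 × 3.05 = 1.255 m³/s
Stations 1, 7 contribute zero (depth or velocity is 0).
Q = Σ qᵢ = 13.64 m³/s
= 13.64 × 3600 = 49120 m³/h

49100 m³/h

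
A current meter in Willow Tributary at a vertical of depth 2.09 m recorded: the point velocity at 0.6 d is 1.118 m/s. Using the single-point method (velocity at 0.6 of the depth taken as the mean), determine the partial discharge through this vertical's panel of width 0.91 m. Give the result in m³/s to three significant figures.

2.13 m³/s

v̄ = v₀.₆ = 1.118 m/s
q = v̄ × d × w = 1.118 × 2.09 × 0.91 = 2.126 m³/s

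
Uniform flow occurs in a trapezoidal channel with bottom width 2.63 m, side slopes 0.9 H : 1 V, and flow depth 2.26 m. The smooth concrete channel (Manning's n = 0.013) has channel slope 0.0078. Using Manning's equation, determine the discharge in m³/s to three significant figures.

A = (b + z·y)·y = (2.63 + 0.9×2.26)×2.26 = 10.54 m²
P = b + 2y√(1+z²) = 2.63 + 2×2.26×√(1+0.9²) = 8.711 m
R = A/P = 10.54/8.711 = 1.210 m
Q = (1/n)·A·R^(2/3)·S^(1/2) = (1/0.013) × 10.54 × 1.210^(2/3) × 0.0078^(1/2) = 81.31 m³/s

81.3 m³/s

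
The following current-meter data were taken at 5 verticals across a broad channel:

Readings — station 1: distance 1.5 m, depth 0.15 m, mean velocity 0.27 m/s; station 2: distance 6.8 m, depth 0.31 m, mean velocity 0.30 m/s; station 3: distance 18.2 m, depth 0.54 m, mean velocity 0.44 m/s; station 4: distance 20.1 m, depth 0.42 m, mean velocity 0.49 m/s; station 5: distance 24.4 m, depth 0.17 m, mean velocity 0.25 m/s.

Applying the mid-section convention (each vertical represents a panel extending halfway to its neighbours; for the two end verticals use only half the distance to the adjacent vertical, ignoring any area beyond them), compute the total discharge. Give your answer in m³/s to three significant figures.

3.19 m³/s

w_1 = (6.8 − 1.5)/2 = 2.65 m; q_1 = 0.27 × 0.15 × 2.65 = 0.1073 m³/s
w_2 = (18.2 − 1.5)/2 = 8.35 m; q_2 = 0.30 × 0.31 × 8.35 = 0.7766 m³/s
w_3 = (20.1 − 6.8)/2 = 6.65 m; q_3 = 0.44 × 0.54 × 6.65 = 1.580 m³/s
w_4 = (24.4 − 18.2)/2 = 3.1 m; q_4 = 0.49 × 0.42 × 3.1 = 0.6380 m³/s
w_5 = (24.4 − 20.1)/2 = 2.15 m; q_5 = 0.25 × 0.17 × 2.15 = 0.09138 m³/s
Q = Σ qᵢ = 3.193 m³/s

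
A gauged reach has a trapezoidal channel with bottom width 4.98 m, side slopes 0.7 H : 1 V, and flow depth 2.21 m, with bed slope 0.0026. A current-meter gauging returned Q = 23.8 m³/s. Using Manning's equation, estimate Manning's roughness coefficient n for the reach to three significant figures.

A = (b + z·y)·y = (4.98 + 0.7×2.21)×2.21 = 14.42 m²
P = b + 2y√(1+z²) = 4.98 + 2×2.21×√(1+0.7²) = 10.38 m
R = A/P = 14.42/10.38 = 1.390 m
n = (1/Q)·A·R^(2/3)·S^(1/2) = (1/23.8) × 14.42 × 1.246 × 0.05099 = 0.03850

0.0385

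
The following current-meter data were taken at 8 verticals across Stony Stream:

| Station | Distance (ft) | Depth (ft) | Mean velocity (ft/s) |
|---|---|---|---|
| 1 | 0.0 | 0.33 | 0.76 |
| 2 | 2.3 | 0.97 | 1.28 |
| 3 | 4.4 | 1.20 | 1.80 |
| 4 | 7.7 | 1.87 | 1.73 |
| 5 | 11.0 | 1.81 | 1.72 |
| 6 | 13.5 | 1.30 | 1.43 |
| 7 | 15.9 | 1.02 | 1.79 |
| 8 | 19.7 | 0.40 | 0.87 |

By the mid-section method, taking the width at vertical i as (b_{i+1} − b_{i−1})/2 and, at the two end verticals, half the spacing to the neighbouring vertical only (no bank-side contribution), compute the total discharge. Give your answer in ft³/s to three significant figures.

w_1 = (2.3 − 0.0)/2 = 1.15 ft; q_1 = 0.76 × 0.33 × 1.15 = 0.2884 ft³/s
w_2 = (4.4 − 0.0)/2 = 2.2 ft; q_2 = 1.28 × 0.97 × 2.2 = 2.732 ft³/s
w_3 = (7.7 − 2.3)/2 = 2.7 ft; q_3 = 1.80 × 1.20 × 2.7 = 5.832 ft³/s
w_4 = (11.0 − 4.4)/2 = 3.3 ft; q_4 = 1.73 × 1.87 × 3.3 = 10.68 ft³/s
w_5 = (13.5 − 7.7)/2 = 2.9 ft; q_5 = 1.72 × 1.81 × 2.9 = 9.028 ft³/s
w_6 = (15.9 − 11.0)/2 = 2.45 ft; q_6 = 1.43 × 1.30 × 2.45 = 4.555 ft³/s
w_7 = (19.7 − 13.5)/2 = 3.1 ft; q_7 = 1.79 × 1.02 × 3.1 = 5.660 ft³/s
w_8 = (19.7 − 15.9)/2 = 1.9 ft; q_8 = 0.87 × 0.40 × 1.9 = 0.6612 ft³/s
Q = Σ qᵢ = 39.43 ft³/s

39.4 ft³/s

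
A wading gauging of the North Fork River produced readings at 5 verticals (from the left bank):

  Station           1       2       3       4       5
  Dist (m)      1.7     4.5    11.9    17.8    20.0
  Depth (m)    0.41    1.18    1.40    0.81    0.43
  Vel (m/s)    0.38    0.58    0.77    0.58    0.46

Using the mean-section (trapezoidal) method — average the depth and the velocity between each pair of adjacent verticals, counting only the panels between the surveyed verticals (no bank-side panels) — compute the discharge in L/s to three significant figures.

Panel 1-2: Δb = 2.8 m, d̄ = (0.41+1.18)/2 = 0.795, v̄ = (0.38+0.58)/2 = 0.48 → q = 2.8×0.795×0.48 = 1.068 m³/s
Panel 2-3: Δb = 7.4 m, d̄ = (1.18+1.40)/2 = 1.29, v̄ = (0.58+0.77)/2 = 0.675 → q = 7.4×1.29×0.675 = 6.444 m³/s
Panel 3-4: Δb = 5.9 m, d̄ = (1.40+0.81)/2 = 1.105, v̄ = (0.77+0.58)/2 = 0.675 → q = 5.9×1.105×0.675 = 4.401 m³/s
Panel 4-5: Δb = 2.2 m, d̄ = (0.81+0.43)/2 = 0.62, v̄ = (0.58+0.46)/2 = 0.52 → q = 2.2×0.62×0.52 = 0.7093 m³/s
Q = Σ q = 12.62 m³/s
= 12.62 × 1000 = 12620 L/s

12600 L/s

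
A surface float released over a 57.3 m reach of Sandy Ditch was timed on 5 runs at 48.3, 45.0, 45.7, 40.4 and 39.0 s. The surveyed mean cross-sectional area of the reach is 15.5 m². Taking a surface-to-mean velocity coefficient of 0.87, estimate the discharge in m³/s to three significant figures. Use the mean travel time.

t̄ = (48.3 + 45.0 + 45.7 + 40.4 + 39.0) / 5 = 43.68 s
v_surface = L / t̄ = 57.3 / 43.68 = 1.312 m/s
v_mean = 0.87 × 1.312 = 1.141 m/s
Q = A × v_mean = 15.5 × 1.141 = 17.69 m³/s

17.7 m³/s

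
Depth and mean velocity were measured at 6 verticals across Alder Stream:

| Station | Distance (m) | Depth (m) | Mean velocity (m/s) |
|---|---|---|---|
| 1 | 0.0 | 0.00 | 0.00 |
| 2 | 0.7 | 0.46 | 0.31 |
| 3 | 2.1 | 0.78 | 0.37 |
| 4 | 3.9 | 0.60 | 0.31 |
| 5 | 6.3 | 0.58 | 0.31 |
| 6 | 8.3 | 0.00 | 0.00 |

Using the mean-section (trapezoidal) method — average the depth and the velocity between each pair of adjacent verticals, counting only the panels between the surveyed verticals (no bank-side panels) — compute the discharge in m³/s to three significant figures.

Panel 1-2: Δb = 0.7 m, d̄ = (0.00+0.46)/2 = 0.23, v̄ = (0.00+0.31)/2 = 0.155 → q = 0.7×0.23×0.155 = 0.02496 m³/s
Panel 2-3: Δb = 1.4 m, d̄ = (0.46+0.78)/2 = 0.62, v̄ = (0.31+0.37)/2 = 0.34 → q = 1.4×0.62×0.34 = 0.2951 m³/s
Panel 3-4: Δb = 1.8 m, d̄ = (0.78+0.60)/2 = 0.69, v̄ = (0.37+0.31)/2 = 0.34 → q = 1.8×0.69×0.34 = 0.4223 m³/s
Panel 4-5: Δb = 2.4 m, d̄ = (0.60+0.58)/2 = 0.59, v̄ = (0.31+0.31)/2 = 0.31 → q = 2.4×0.59×0.31 = 0.4390 m³/s
Panel 5-6: Δb = 2 m, d̄ = (0.58+0.00)/2 = 0.29, v̄ = (0.31+0.00)/2 = 0.155 → q = 2×0.29×0.155 = 0.08990 m³/s
Q = Σ q = 1.271 m³/s

1.27 m³/s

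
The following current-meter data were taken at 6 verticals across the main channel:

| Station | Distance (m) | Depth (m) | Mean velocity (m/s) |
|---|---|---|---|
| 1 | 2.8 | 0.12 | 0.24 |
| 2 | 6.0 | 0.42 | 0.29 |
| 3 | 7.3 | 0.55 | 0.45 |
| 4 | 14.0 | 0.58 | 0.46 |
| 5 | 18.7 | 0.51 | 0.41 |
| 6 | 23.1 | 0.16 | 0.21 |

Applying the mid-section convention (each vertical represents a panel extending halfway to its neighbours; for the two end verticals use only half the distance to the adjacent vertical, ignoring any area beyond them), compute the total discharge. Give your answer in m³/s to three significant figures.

3.86 m³/s

w_1 = (6.0 − 2.8)/2 = 1.6 m; q_1 = 0.24 × 0.12 × 1.6 = 0.04608 m³/s
w_2 = (7.3 − 2.8)/2 = 2.25 m; q_2 = 0.29 × 0.42 × 2.25 = 0.2741 m³/s
w_3 = (14.0 − 6.0)/2 = 4 m; q_3 = 0.45 × 0.55 × 4 = 0.9900 m³/s
w_4 = (18.7 − 7.3)/2 = 5.7 m; q_4 = 0.46 × 0.58 × 5.7 = 1.521 m³/s
w_5 = (23.1 − 14.0)/2 = 4.55 m; q_5 = 0.41 × 0.51 × 4.55 = 0.9514 m³/s
w_6 = (23.1 − 18.7)/2 = 2.2 m; q_6 = 0.21 × 0.16 × 2.2 = 0.07392 m³/s
Q = Σ qᵢ = 3.856 m³/s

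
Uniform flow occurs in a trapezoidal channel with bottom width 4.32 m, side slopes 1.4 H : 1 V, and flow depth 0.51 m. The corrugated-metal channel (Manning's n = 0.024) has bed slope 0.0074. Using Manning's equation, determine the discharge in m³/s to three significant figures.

5.18 m³/s

A = (b + z·y)·y = (4.32 + 1.4×0.51)×0.51 = 2.567 m²
P = b + 2y√(1+z²) = 4.32 + 2×0.51×√(1+1.4²) = 6.075 m
R = A/P = 2.567/6.075 = 0.4226 m
Q = (1/n)·A·R^(2/3)·S^(1/2) = (1/0.024) × 2.567 × 0.4226^(2/3) × 0.0074^(1/2) = 5.182 m³/s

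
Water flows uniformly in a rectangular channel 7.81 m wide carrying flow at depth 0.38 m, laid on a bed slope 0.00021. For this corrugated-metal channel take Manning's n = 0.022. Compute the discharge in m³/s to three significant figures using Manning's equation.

0.964 m³/s

A = b·y = 7.81 × 0.38 = 2.968 m²
P = b + 2y = 7.81 + 2×0.38 = 8.570 m
R = A/P = 2.968/8.570 = 0.3463 m
Q = (1/n)·A·R^(2/3)·S^(1/2) = (1/0.022) × 2.968 × 0.3463^(2/3) × 0.00021^(1/2) = 0.9640 m³/s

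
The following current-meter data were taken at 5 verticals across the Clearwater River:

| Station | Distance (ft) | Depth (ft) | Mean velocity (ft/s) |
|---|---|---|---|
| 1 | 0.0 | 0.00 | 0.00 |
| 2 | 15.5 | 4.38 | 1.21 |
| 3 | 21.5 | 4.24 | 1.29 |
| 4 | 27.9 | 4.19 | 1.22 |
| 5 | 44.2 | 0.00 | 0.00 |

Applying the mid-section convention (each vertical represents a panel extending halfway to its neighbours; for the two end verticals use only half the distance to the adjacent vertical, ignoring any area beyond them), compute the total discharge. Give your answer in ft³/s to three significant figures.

w_2 = (21.5 − 0.0)/2 = 10.75 ft; q_2 = 1.21 × 4.38 × 10.75 = 56.97 ft³/s
w_3 = (27.9 − 15.5)/2 = 6.2 ft; q_3 = 1.29 × 4.24 × 6.2 = 33.91 ft³/s
w_4 = (44.2 − 21.5)/2 = 11.35 ft; q_4 = 1.22 × 4.19 × 11.35 = 58.02 ft³/s
Stations 1, 5 contribute zero (depth or velocity is 0).
Q = Σ qᵢ = 148.9 ft³/s

149 ft³/s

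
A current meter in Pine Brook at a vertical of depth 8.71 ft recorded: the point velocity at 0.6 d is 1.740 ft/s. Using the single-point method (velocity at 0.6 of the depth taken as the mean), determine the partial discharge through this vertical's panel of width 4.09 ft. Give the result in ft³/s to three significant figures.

v̄ = v₀.₆ = 1.740 ft/s
q = v̄ × d × w = 1.740 × 8.71 × 4.09 = 61.99 ft³/s

62.0 ft³/s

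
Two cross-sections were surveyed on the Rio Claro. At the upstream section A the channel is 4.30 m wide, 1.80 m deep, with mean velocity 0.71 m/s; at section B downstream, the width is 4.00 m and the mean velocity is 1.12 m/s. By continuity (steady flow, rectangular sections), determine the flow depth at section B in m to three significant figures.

1.23 m

Q = A₁V₁ = (4.30×1.80) × 0.71 = 5.495 m³/s
d₂ = Q/(b₂ V₂) = 5.495/(4.00×1.12) = 1.227 m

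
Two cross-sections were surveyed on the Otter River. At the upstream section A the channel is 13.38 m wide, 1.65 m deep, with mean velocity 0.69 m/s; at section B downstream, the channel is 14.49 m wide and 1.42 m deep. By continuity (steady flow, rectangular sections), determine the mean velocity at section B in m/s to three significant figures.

Q = A₁V₁ = (13.38×1.65) × 0.69 = 15.23 m³/s
A₂ = 14.49 × 1.42 = 20.58 m²
V₂ = Q/A₂ = 15.23/20.58 = 0.7403 m/s

0.740 m/s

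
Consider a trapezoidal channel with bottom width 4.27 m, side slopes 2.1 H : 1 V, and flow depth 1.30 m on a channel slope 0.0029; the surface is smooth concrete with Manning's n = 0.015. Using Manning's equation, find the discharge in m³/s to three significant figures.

30.0 m³/s

A = (b + z·y)·y = (4.27 + 2.1×1.30)×1.30 = 9.100 m²
P = b + 2y√(1+z²) = 4.27 + 2×1.30×√(1+2.1²) = 10.32 m
R = A/P = 9.100/10.32 = 0.8820 m
Q = (1/n)·A·R^(2/3)·S^(1/2) = (1/0.015) × 9.100 × 0.8820^(2/3) × 0.0029^(1/2) = 30.05 m³/s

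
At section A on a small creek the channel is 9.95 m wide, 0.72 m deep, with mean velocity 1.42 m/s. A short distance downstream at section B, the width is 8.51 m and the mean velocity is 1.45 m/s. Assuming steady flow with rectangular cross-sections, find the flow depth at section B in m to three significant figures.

Q = A₁V₁ = (9.95×0.72) × 1.42 = 10.17 m³/s
d₂ = Q/(b₂ V₂) = 10.17/(8.51×1.45) = 0.8244 m

0.824 m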